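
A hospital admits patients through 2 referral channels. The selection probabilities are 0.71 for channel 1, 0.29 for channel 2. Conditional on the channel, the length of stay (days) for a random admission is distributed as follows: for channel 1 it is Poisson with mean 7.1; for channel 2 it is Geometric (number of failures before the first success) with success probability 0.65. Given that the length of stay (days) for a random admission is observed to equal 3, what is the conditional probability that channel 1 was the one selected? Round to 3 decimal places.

0.812

Likelihoods P(X=3 | ·): 1: 0.049219; 2: 0.0278687.
Posterior ∝ prior × likelihood. Numerator for 1: 0.71·0.049219 = 0.0349455.
Normalizing constant: 0.71·0.049219 + 0.29·0.0278687 = 0.0430274.
P(1 | observation) = 0.0349455 / 0.0430274 = 0.812168.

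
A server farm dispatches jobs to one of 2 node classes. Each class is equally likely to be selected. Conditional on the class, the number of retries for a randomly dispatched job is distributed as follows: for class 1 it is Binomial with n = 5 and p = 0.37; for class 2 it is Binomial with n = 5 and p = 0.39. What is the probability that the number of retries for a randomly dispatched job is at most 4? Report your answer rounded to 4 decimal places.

Conditional on each class, P(X ≤ 4): 1: 0.993066; 2: 0.990978.
By total probability, P(X ≤ 4) = 0.5·0.993066 + 0.5·0.990978 = 0.992022.

0.9920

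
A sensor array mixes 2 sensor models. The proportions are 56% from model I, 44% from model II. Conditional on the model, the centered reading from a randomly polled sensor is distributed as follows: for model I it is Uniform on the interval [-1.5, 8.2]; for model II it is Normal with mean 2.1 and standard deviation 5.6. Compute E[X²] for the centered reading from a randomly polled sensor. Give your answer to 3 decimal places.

For each component E[X²] = Var + (mean)², giving I: 19.0633; II: 35.77.
Overall E[X²] = 0.56·19.0633 + 0.44·35.77 = 26.4143.

26.414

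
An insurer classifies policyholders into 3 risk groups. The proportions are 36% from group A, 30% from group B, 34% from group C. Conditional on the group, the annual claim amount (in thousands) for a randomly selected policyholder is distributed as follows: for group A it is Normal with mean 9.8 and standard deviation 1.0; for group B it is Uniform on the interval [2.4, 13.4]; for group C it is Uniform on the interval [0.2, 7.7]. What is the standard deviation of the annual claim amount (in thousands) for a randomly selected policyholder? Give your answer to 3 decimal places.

Per component, A: μ=9.8, E[X²]=97.04; B: μ=7.9, E[X²]=72.4933; C: μ=3.95, E[X²]=20.29.
E[X] = 0.36·9.8 + 0.3·7.9 + 0.34·3.95 = 7.241.
E[X²] = 0.36·97.04 + 0.3·72.4933 + 0.34·20.29 = 63.581.
Var(X) = E[X²] − (E[X])² = 63.581 − 52.4321 = 11.1489.
SD(X) = √11.1489 = 3.339.

3.339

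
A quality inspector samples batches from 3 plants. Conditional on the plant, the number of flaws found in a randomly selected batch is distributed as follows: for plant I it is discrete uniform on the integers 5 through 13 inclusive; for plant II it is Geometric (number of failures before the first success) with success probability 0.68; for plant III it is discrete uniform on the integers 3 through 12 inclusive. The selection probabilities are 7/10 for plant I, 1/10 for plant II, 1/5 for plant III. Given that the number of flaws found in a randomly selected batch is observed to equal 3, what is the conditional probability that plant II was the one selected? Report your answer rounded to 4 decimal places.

0.1002

Likelihoods P(X=3 | ·): I: 0; II: 0.0222822; III: 0.1.
Posterior ∝ prior × likelihood. Numerator for II: 0.1·0.0222822 = 0.00222822.
Normalizing constant: 0.7·0 + 0.1·0.0222822 + 0.2·0.1 = 0.0222282.
P(II | observation) = 0.00222822 / 0.0222282 = 0.100243.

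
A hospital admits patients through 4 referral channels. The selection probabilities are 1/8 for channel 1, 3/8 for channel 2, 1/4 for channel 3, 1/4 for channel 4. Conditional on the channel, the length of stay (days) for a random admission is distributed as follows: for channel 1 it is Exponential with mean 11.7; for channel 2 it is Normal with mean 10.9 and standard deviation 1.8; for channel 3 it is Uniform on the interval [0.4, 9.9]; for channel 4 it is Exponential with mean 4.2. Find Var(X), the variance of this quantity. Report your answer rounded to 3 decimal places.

Per component, 1: μ=11.7, E[X²]=273.78; 2: μ=10.9, E[X²]=122.05; 3: μ=5.15, E[X²]=34.0433; 4: μ=4.2, E[X²]=35.28.
E[X] = 0.125·11.7 + 0.375·10.9 + 0.25·5.15 + 0.25·4.2 = 7.8875.
E[X²] = 0.125·273.78 + 0.375·122.05 + 0.25·34.0433 + 0.25·35.28 = 97.3221.
Var(X) = E[X²] − (E[X])² = 97.3221 − 62.2127 = 35.1094.

35.109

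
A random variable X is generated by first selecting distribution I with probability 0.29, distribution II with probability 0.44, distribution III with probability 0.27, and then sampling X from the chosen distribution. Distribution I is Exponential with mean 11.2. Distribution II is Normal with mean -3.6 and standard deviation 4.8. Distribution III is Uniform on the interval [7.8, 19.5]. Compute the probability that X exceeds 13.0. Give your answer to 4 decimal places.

0.2410

Conditional on each component, P(X > 13.0): I: 0.313262; II: 0.000271764; III: 0.555556.
By total probability, P(X > 13.0) = 0.29·0.313262 + 0.44·0.000271764 + 0.27·0.555556 = 0.240966.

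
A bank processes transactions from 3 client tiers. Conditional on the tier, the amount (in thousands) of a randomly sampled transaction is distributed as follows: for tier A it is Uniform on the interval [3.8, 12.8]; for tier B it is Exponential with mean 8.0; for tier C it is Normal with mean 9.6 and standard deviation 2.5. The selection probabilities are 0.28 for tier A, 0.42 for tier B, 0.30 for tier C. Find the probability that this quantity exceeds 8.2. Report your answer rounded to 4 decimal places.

0.5075

Conditional on each tier, P(X > 8.2): A: 0.511111; B: 0.358796; C: 0.71226.
By total probability, P(X > 8.2) = 0.28·0.511111 + 0.42·0.358796 + 0.3·0.71226 = 0.507484.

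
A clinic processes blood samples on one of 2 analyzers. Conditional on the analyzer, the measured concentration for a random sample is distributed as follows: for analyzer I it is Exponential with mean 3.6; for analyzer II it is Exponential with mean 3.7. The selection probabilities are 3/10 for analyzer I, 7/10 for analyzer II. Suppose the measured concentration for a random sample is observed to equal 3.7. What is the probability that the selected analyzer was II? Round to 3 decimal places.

0.700

Likelihoods f(3.7 | ·): I: 0.0993892; II: 0.0994269.
Posterior ∝ prior × likelihood. Numerator for II: 0.7·0.0994269 = 0.0695988.
Normalizing constant: 0.3·0.0993892 + 0.7·0.0994269 = 0.0994156.
P(II | observation) = 0.0695988 / 0.0994156 = 0.70008.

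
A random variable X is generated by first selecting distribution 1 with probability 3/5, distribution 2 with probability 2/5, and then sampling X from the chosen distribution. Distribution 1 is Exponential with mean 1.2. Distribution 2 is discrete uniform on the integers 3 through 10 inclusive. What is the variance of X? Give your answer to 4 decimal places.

Per component, 1: μ=1.2, E[X²]=2.88; 2: μ=6.5, E[X²]=47.5.
E[X] = 0.6·1.2 + 0.4·6.5 = 3.32.
E[X²] = 0.6·2.88 + 0.4·47.5 = 20.728.
Var(X) = E[X²] − (E[X])² = 20.728 − 11.0224 = 9.7056.

9.7056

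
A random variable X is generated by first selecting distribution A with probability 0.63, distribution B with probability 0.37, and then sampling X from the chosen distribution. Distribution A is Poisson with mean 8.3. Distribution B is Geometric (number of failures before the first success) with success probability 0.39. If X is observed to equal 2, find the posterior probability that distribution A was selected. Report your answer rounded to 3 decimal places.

0.091

Likelihoods P(X=2 | ·): A: 0.00856016; B: 0.145119.
Posterior ∝ prior × likelihood. Numerator for A: 0.63·0.00856016 = 0.0053929.
Normalizing constant: 0.63·0.00856016 + 0.37·0.145119 = 0.0590869.
P(A | observation) = 0.0053929 / 0.0590869 = 0.0912706.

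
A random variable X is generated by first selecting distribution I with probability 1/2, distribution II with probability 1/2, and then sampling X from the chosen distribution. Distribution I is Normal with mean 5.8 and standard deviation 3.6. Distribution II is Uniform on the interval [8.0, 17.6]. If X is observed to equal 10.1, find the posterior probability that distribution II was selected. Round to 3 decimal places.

0.657

Likelihoods f(10.1 | ·): I: 0.0543005; II: 0.104167.
Posterior ∝ prior × likelihood. Numerator for II: 0.5·0.104167 = 0.0520833.
Normalizing constant: 0.5·0.0543005 + 0.5·0.104167 = 0.0792336.
P(II | observation) = 0.0520833 / 0.0792336 = 0.657339.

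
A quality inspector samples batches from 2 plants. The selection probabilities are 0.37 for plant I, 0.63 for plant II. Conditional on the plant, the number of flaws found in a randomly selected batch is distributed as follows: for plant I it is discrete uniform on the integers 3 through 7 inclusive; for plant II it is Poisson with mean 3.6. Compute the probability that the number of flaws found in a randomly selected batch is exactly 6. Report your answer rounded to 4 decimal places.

Conditional on each plant, P(X = 6): I: 0.2; II: 0.0826081.
By total probability, P(X = 6) = 0.37·0.2 + 0.63·0.0826081 = 0.126043.

0.1260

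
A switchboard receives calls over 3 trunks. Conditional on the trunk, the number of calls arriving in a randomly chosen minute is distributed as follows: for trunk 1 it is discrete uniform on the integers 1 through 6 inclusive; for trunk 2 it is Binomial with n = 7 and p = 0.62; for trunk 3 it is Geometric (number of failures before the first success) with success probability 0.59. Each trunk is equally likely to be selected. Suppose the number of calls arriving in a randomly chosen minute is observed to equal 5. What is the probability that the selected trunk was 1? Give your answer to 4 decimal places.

Likelihoods P(X=5 | ·): 1: 0.166667; 2: 0.277808; 3: 0.00683552.
Posterior ∝ prior × likelihood. Numerator for 1: 0.333333·0.166667 = 0.0555556.
Normalizing constant: 0.333333·0.166667 + 0.333333·0.277808 + 0.333333·0.00683552 = 0.150437.
P(1 | observation) = 0.0555556 / 0.150437 = 0.369295.

0.3693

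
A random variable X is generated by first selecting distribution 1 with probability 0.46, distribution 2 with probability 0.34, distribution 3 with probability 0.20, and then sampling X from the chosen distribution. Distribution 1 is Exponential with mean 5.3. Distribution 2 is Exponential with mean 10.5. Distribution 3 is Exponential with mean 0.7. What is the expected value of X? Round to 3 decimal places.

6.148

Component means — 1: 5.3; 2: 10.5; 3: 0.7.
E[X] = 0.46·5.3 + 0.34·10.5 + 0.2·0.7 = 6.148.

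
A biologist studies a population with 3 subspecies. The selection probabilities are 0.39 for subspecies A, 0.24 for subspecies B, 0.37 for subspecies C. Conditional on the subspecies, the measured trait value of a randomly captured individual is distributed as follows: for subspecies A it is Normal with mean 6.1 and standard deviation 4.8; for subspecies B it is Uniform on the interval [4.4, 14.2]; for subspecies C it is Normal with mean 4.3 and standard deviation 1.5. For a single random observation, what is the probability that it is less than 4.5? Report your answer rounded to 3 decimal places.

0.351

Conditional on each subspecies, P(X < 4.5): A: 0.369441; B: 0.0102041; C: 0.553035.
By total probability, P(X < 4.5) = 0.39·0.369441 + 0.24·0.0102041 + 0.37·0.553035 = 0.351154.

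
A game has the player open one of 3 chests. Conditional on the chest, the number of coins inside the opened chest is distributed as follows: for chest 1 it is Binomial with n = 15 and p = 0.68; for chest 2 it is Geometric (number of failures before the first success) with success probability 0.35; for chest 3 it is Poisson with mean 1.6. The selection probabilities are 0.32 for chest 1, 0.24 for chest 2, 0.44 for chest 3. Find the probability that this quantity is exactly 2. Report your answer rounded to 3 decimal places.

Conditional on each chest, P(X = 2): 1: 1.79125e-05; 2: 0.147875; 3: 0.258428.
By total probability, P(X = 2) = 0.32·1.79125e-05 + 0.24·0.147875 + 0.44·0.258428 = 0.149204.

0.149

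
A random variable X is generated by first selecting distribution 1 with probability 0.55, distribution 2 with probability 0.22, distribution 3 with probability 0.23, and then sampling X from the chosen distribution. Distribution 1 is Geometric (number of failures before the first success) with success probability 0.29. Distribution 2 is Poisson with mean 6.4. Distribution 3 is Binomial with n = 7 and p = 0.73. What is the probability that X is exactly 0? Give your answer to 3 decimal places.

0.160

Conditional on each component, P(X = 0): 1: 0.29; 2: 0.00166156; 3: 0.000104604.
By total probability, P(X = 0) = 0.55·0.29 + 0.22·0.00166156 + 0.23·0.000104604 = 0.15989.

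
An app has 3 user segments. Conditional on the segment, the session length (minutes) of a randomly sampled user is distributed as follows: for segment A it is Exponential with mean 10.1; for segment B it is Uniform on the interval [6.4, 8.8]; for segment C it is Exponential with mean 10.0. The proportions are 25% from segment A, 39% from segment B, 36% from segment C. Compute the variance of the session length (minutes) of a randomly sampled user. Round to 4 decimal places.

63.1087

Per component, A: μ=10.1, E[X²]=204.02; B: μ=7.6, E[X²]=58.24; C: μ=10, E[X²]=200.
E[X] = 0.25·10.1 + 0.39·7.6 + 0.36·10 = 9.089.
E[X²] = 0.25·204.02 + 0.39·58.24 + 0.36·200 = 145.719.
Var(X) = E[X²] − (E[X])² = 145.719 − 82.6099 = 63.1087.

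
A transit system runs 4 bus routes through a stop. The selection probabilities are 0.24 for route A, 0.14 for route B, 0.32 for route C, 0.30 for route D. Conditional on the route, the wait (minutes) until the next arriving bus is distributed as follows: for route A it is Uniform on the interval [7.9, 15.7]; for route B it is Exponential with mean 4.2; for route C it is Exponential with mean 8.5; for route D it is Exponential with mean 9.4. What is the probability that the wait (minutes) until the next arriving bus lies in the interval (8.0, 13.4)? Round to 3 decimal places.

0.296

Conditional on each route, P(8.0 < X < 13.4): A: 0.692308; B: 0.107706; C: 0.183465; D: 0.18658.
By total probability, P(8.0 < X < 13.4) = 0.24·0.692308 + 0.14·0.107706 + 0.32·0.183465 + 0.3·0.18658 = 0.295915.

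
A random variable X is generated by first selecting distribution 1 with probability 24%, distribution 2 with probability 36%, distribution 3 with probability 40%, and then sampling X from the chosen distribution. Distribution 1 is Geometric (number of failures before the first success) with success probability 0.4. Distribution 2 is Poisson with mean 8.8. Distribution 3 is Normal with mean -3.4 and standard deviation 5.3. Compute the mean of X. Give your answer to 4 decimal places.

2.1680

Component means — 1: 1.5; 2: 8.8; 3: -3.4.
E[X] = 0.24·1.5 + 0.36·8.8 + 0.4·-3.4 = 2.168.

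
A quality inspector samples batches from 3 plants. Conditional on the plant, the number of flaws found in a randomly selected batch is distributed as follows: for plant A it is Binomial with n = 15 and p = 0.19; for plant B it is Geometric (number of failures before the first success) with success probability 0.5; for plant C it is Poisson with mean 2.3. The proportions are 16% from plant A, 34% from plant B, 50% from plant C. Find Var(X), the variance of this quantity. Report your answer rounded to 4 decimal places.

2.6970

Per component, A: μ=2.85, E[X²]=10.431; B: μ=1, E[X²]=3; C: μ=2.3, E[X²]=7.59.
E[X] = 0.16·2.85 + 0.34·1 + 0.5·2.3 = 1.946.
E[X²] = 0.16·10.431 + 0.34·3 + 0.5·7.59 = 6.48396.
Var(X) = E[X²] − (E[X])² = 6.48396 − 3.78692 = 2.69704.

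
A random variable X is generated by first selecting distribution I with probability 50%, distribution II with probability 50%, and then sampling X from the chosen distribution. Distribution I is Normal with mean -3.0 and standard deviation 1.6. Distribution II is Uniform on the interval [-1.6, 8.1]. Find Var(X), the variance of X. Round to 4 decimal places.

14.9660

Per component, I: μ=-3, E[X²]=11.56; II: μ=3.25, E[X²]=18.4033.
E[X] = 0.5·-3 + 0.5·3.25 = 0.125.
E[X²] = 0.5·11.56 + 0.5·18.4033 = 14.9817.
Var(X) = E[X²] − (E[X])² = 14.9817 − 0.015625 = 14.966.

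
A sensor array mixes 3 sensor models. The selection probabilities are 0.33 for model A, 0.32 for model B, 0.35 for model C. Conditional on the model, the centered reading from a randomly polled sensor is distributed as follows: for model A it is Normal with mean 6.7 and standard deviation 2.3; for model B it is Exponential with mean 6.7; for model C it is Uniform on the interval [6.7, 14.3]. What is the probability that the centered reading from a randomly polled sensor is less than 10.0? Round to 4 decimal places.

Conditional on each model, P(X < 10.0): A: 0.924325; B: 0.775198; C: 0.434211.
By total probability, P(X < 10.0) = 0.33·0.924325 + 0.32·0.775198 + 0.35·0.434211 = 0.705065.

0.7051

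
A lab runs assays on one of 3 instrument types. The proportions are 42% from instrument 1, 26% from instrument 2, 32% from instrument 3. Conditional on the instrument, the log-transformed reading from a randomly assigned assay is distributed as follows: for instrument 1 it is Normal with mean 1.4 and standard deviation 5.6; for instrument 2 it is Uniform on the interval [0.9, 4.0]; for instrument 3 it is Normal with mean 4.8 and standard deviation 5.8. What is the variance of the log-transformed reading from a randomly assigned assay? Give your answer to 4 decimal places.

26.2777

Per component, 1: μ=1.4, E[X²]=33.32; 2: μ=2.45, E[X²]=6.80333; 3: μ=4.8, E[X²]=56.68.
E[X] = 0.42·1.4 + 0.26·2.45 + 0.32·4.8 = 2.761.
E[X²] = 0.42·33.32 + 0.26·6.80333 + 0.32·56.68 = 33.9009.
Var(X) = E[X²] − (E[X])² = 33.9009 − 7.62312 = 26.2777.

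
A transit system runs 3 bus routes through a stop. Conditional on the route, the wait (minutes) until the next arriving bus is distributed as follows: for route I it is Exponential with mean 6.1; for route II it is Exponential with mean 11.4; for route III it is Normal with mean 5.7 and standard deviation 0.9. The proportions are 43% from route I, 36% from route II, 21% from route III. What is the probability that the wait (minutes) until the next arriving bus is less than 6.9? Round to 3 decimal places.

Conditional on each route, P(X < 6.9): I: 0.677337; II: 0.454069; III: 0.908789.
By total probability, P(X < 6.9) = 0.43·0.677337 + 0.36·0.454069 + 0.21·0.908789 = 0.645566.

0.646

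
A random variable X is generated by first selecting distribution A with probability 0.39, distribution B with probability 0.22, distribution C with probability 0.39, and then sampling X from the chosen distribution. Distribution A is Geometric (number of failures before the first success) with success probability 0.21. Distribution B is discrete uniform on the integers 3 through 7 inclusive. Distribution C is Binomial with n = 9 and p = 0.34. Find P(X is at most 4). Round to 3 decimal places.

0.687

Conditional on each component, P(X ≤ 4): A: 0.692294; B: 0.4; C: 0.844708.
By total probability, P(X ≤ 4) = 0.39·0.692294 + 0.22·0.4 + 0.39·0.844708 = 0.687431.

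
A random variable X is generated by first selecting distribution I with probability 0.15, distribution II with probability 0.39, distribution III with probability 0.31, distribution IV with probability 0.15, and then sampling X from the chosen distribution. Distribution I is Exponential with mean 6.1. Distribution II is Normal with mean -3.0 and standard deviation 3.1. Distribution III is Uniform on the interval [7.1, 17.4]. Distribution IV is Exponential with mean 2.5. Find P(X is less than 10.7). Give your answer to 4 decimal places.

0.7703

Conditional on each component, P(X < 10.7): I: 0.826937; II: 0.999995; III: 0.349515; IV: 0.986157.
By total probability, P(X < 10.7) = 0.15·0.826937 + 0.39·0.999995 + 0.31·0.349515 + 0.15·0.986157 = 0.770312.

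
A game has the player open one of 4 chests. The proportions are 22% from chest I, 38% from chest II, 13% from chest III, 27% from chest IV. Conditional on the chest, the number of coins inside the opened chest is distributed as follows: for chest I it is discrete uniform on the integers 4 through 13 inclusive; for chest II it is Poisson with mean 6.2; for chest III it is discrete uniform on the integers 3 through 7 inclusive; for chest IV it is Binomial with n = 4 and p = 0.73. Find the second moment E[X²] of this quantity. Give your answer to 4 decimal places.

For each component E[X²] = Var + (mean)², giving I: 80.5; II: 44.64; III: 27; IV: 9.3148.
Overall E[X²] = 0.22·80.5 + 0.38·44.64 + 0.13·27 + 0.27·9.3148 = 40.6982.

40.6982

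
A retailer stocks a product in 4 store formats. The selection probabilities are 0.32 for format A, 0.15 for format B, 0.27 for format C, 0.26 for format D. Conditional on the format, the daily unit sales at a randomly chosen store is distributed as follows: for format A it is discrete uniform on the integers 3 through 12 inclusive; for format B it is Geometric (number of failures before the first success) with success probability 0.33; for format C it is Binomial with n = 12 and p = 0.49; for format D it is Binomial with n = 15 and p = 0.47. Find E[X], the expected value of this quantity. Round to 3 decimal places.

6.125

Component means — A: 7.5; B: 2.0303; C: 5.88; D: 7.05.
E[X] = 0.32·7.5 + 0.15·2.0303 + 0.27·5.88 + 0.26·7.05 = 6.12515.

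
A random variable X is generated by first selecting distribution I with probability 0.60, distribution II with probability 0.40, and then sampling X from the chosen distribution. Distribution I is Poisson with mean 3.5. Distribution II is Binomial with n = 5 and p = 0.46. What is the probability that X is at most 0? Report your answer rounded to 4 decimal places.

Conditional on each component, P(X ≤ 0): I: 0.0301974; II: 0.0459165.
By total probability, P(X ≤ 0) = 0.6·0.0301974 + 0.4·0.0459165 = 0.036485.

0.0365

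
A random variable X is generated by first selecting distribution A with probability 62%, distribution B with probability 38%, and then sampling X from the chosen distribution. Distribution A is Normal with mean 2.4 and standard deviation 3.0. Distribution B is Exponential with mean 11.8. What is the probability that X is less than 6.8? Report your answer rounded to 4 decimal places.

0.7423

Conditional on each component, P(X < 6.8): A: 0.928767; B: 0.43801.
By total probability, P(X < 6.8) = 0.62·0.928767 + 0.38·0.43801 = 0.742279.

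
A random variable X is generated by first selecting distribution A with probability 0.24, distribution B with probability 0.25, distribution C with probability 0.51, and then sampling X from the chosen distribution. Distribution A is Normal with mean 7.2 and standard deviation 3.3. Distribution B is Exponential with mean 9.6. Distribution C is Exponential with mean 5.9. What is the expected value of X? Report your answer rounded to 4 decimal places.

Component means — A: 7.2; B: 9.6; C: 5.9.
E[X] = 0.24·7.2 + 0.25·9.6 + 0.51·5.9 = 7.137.

7.1370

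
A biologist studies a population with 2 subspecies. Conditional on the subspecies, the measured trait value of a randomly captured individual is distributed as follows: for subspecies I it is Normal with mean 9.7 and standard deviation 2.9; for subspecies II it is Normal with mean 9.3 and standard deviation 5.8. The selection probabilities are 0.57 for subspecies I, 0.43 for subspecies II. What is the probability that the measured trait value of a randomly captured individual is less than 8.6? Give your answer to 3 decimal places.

Conditional on each subspecies, P(X < 8.6): I: 0.352229; II: 0.451968.
By total probability, P(X < 8.6) = 0.57·0.352229 + 0.43·0.451968 = 0.395117.

0.395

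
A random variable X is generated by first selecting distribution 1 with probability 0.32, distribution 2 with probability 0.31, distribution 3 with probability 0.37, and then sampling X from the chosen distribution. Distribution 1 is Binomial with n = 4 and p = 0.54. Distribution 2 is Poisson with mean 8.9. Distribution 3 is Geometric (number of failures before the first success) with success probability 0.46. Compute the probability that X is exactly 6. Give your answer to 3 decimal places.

0.033

Conditional on each component, P(X = 6): 1: 0; 2: 0.0941427; 3: 0.0114057.
By total probability, P(X = 6) = 0.32·0 + 0.31·0.0941427 + 0.37·0.0114057 = 0.0334043.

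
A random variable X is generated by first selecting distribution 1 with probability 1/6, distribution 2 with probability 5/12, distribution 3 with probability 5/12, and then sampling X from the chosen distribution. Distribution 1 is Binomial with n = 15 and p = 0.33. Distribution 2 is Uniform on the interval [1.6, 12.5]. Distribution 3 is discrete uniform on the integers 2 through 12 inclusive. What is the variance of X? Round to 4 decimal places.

9.4433

Per component, 1: μ=4.95, E[X²]=27.819; 2: μ=7.05, E[X²]=59.6033; 3: μ=7, E[X²]=59.
E[X] = 0.166667·4.95 + 0.416667·7.05 + 0.416667·7 = 6.67917.
E[X²] = 0.166667·27.819 + 0.416667·59.6033 + 0.416667·59 = 54.0546.
Var(X) = E[X²] − (E[X])² = 54.0546 − 44.6113 = 9.44329.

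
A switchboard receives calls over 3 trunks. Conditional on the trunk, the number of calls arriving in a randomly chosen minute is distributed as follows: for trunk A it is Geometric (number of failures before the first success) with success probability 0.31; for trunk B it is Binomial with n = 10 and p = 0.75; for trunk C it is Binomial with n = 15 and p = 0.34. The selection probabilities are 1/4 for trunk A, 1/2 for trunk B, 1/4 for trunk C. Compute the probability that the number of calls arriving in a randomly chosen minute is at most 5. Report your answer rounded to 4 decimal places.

0.4113

Conditional on each trunk, P(X ≤ 5): A: 0.892082; B: 0.0781269; C: 0.596844.
By total probability, P(X ≤ 5) = 0.25·0.892082 + 0.5·0.0781269 + 0.25·0.596844 = 0.411295.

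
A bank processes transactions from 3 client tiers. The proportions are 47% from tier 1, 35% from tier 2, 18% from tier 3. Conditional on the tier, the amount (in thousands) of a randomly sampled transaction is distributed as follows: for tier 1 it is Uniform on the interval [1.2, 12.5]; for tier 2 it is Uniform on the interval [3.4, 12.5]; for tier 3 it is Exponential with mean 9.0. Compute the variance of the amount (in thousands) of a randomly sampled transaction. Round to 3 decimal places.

Per component, 1: μ=6.85, E[X²]=57.5633; 2: μ=7.95, E[X²]=70.1033; 3: μ=9, E[X²]=162.
E[X] = 0.47·6.85 + 0.35·7.95 + 0.18·9 = 7.622.
E[X²] = 0.47·57.5633 + 0.35·70.1033 + 0.18·162 = 80.7509.
Var(X) = E[X²] − (E[X])² = 80.7509 − 58.0949 = 22.656.

22.656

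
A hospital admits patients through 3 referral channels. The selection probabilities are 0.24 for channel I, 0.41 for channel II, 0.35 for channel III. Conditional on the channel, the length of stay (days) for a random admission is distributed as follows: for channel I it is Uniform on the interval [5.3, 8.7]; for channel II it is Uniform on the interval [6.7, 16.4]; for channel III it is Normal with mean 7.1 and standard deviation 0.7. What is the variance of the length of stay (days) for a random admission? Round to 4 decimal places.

8.4971

Per component, I: μ=7, E[X²]=49.9633; II: μ=11.55, E[X²]=141.243; III: μ=7.1, E[X²]=50.9.
E[X] = 0.24·7 + 0.41·11.55 + 0.35·7.1 = 8.9005.
E[X²] = 0.24·49.9633 + 0.41·141.243 + 0.35·50.9 = 87.716.
Var(X) = E[X²] − (E[X])² = 87.716 − 79.2189 = 8.49707.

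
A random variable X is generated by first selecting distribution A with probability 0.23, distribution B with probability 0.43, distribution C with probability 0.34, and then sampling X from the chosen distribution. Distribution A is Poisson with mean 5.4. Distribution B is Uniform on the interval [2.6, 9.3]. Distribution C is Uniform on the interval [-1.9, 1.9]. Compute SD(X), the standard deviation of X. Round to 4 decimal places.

Per component, A: μ=5.4, E[X²]=34.56; B: μ=5.95, E[X²]=39.1433; C: μ=0, E[X²]=1.20333.
E[X] = 0.23·5.4 + 0.43·5.95 + 0.34·0 = 3.8005.
E[X²] = 0.23·34.56 + 0.43·39.1433 + 0.34·1.20333 = 25.1896.
Var(X) = E[X²] − (E[X])² = 25.1896 − 14.4438 = 10.7458.
SD(X) = √10.7458 = 3.27807.

3.2781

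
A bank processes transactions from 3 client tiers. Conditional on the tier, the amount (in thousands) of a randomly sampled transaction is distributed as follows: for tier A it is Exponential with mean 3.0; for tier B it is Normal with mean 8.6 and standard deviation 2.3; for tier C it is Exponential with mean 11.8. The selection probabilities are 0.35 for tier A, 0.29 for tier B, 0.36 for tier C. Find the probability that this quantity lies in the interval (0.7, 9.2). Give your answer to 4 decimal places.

Conditional on each tier, P(0.7 < X < 9.2): A: 0.745313; B: 0.602607; C: 0.483842.
By total probability, P(0.7 < X < 9.2) = 0.35·0.745313 + 0.29·0.602607 + 0.36·0.483842 = 0.609799.

0.6098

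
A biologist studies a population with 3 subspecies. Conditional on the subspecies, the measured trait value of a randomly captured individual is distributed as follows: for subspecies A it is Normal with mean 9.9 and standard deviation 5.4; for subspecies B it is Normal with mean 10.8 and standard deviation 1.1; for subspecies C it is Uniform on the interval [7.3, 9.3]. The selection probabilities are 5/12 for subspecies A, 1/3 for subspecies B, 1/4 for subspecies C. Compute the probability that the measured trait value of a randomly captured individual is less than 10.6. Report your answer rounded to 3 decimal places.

0.622

Conditional on each subspecies, P(X < 10.6): A: 0.55157; B: 0.427863; C: 1.
By total probability, P(X < 10.6) = 0.416667·0.55157 + 0.333333·0.427863 + 0.25·1 = 0.622442.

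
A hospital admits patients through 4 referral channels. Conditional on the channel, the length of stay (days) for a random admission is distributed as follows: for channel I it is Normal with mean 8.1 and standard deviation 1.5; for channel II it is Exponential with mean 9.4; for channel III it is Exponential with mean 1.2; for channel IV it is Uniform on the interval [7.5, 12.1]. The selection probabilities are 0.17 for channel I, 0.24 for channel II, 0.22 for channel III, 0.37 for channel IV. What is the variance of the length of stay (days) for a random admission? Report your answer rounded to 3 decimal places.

34.174

Per component, I: μ=8.1, E[X²]=67.86; II: μ=9.4, E[X²]=176.72; III: μ=1.2, E[X²]=2.88; IV: μ=9.8, E[X²]=97.8033.
E[X] = 0.17·8.1 + 0.24·9.4 + 0.22·1.2 + 0.37·9.8 = 7.523.
E[X²] = 0.17·67.86 + 0.24·176.72 + 0.22·2.88 + 0.37·97.8033 = 90.7698.
Var(X) = E[X²] − (E[X])² = 90.7698 − 56.5955 = 34.1743.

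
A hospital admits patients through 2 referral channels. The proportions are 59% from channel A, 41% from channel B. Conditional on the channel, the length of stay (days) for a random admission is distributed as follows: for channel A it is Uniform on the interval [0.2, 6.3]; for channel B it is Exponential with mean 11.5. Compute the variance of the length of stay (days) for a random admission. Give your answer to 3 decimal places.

72.516

Per component, A: μ=3.25, E[X²]=13.6633; B: μ=11.5, E[X²]=264.5.
E[X] = 0.59·3.25 + 0.41·11.5 = 6.6325.
E[X²] = 0.59·13.6633 + 0.41·264.5 = 116.506.
Var(X) = E[X²] − (E[X])² = 116.506 − 43.9901 = 72.5163.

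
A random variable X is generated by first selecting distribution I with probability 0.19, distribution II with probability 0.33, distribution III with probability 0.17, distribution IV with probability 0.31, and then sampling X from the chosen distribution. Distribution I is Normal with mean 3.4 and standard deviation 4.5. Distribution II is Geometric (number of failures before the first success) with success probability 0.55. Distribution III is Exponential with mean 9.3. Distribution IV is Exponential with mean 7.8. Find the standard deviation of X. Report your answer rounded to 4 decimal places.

Per component, I: μ=3.4, E[X²]=31.81; II: μ=0.818182, E[X²]=2.15702; III: μ=9.3, E[X²]=172.98; IV: μ=7.8, E[X²]=121.68.
E[X] = 0.19·3.4 + 0.33·0.818182 + 0.17·9.3 + 0.31·7.8 = 4.915.
E[X²] = 0.19·31.81 + 0.33·2.15702 + 0.17·172.98 + 0.31·121.68 = 73.8831.
Var(X) = E[X²] − (E[X])² = 73.8831 − 24.1572 = 49.7259.
SD(X) = √49.7259 = 7.05166.

7.0517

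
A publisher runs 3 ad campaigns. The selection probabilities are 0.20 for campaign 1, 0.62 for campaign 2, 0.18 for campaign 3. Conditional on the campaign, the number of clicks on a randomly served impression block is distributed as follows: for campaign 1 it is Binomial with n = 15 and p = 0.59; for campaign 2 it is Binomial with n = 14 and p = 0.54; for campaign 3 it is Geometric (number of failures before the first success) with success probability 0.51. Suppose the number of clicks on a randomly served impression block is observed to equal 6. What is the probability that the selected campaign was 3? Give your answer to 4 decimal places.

0.0118

Likelihoods P(X=6 | ·): 1: 0.0691148; 2: 0.149273; 3: 0.00705906.
Posterior ∝ prior × likelihood. Numerator for 3: 0.18·0.00705906 = 0.00127063.
Normalizing constant: 0.2·0.0691148 + 0.62·0.149273 + 0.18·0.00705906 = 0.107643.
P(3 | observation) = 0.00127063 / 0.107643 = 0.0118041.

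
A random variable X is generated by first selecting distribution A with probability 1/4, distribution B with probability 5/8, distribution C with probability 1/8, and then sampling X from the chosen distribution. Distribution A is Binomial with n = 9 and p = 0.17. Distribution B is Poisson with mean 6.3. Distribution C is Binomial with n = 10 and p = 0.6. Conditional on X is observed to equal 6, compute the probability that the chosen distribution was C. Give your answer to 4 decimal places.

Likelihoods P(X=6 | ·): A: 0.00115933; B: 0.159461; C: 0.250823.
Posterior ∝ prior × likelihood. Numerator for C: 0.125·0.250823 = 0.0313528.
Normalizing constant: 0.25·0.00115933 + 0.625·0.159461 + 0.125·0.250823 = 0.131306.
P(C | observation) = 0.0313528 / 0.131306 = 0.238777.

0.2388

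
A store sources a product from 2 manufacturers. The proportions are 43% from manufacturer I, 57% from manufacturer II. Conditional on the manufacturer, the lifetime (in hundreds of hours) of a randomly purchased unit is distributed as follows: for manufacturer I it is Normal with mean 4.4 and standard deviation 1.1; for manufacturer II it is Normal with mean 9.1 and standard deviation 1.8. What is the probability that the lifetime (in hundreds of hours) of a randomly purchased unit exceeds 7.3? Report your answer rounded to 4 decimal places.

0.4814

Conditional on each manufacturer, P(X > 7.3): I: 0.00418999; II: 0.841345.
By total probability, P(X > 7.3) = 0.43·0.00418999 + 0.57·0.841345 = 0.481368.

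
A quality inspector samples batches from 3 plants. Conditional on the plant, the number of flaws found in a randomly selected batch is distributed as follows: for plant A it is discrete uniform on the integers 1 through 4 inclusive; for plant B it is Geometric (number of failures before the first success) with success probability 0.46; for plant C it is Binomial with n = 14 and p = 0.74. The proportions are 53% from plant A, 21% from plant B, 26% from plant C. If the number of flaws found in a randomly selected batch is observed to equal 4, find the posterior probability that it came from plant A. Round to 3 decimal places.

0.941

Likelihoods P(X=4 | ·): A: 0.25; B: 0.0391141; C: 0.000423735.
Posterior ∝ prior × likelihood. Numerator for A: 0.53·0.25 = 0.1325.
Normalizing constant: 0.53·0.25 + 0.21·0.0391141 + 0.26·0.000423735 = 0.140824.
P(A | observation) = 0.1325 / 0.140824 = 0.94089.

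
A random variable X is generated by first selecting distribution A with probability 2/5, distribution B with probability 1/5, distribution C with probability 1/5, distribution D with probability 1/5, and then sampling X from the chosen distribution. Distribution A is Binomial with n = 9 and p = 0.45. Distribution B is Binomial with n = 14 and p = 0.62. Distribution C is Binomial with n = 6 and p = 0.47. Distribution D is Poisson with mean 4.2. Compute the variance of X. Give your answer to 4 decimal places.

Per component, A: μ=4.05, E[X²]=18.63; B: μ=8.68, E[X²]=78.6408; C: μ=2.82, E[X²]=9.447; D: μ=4.2, E[X²]=21.84.
E[X] = 0.4·4.05 + 0.2·8.68 + 0.2·2.82 + 0.2·4.2 = 4.76.
E[X²] = 0.4·18.63 + 0.2·78.6408 + 0.2·9.447 + 0.2·21.84 = 29.4376.
Var(X) = E[X²] − (E[X])² = 29.4376 − 22.6576 = 6.77996.

6.7800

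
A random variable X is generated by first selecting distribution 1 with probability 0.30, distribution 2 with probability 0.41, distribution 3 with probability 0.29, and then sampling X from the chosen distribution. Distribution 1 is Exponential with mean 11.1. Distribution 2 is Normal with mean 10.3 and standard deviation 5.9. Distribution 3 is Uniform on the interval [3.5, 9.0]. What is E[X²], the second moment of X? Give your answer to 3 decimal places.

For each component E[X²] = Var + (mean)², giving 1: 246.42; 2: 140.9; 3: 41.5833.
Overall E[X²] = 0.3·246.42 + 0.41·140.9 + 0.29·41.5833 = 143.754.

143.754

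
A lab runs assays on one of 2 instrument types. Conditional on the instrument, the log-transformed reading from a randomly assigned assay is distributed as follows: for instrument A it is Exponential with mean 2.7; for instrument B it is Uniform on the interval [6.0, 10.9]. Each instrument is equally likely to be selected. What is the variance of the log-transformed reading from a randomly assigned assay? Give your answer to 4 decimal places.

12.9110

Per component, A: μ=2.7, E[X²]=14.58; B: μ=8.45, E[X²]=73.4033.
E[X] = 0.5·2.7 + 0.5·8.45 = 5.575.
E[X²] = 0.5·14.58 + 0.5·73.4033 = 43.9917.
Var(X) = E[X²] − (E[X])² = 43.9917 − 31.0806 = 12.911.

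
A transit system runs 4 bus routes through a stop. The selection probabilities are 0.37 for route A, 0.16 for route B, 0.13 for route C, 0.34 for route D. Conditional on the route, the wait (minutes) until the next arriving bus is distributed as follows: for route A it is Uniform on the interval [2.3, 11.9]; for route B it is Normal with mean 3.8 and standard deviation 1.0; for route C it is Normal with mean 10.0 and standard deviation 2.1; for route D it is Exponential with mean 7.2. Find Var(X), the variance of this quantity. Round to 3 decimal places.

24.026

Per component, A: μ=7.1, E[X²]=58.09; B: μ=3.8, E[X²]=15.44; C: μ=10, E[X²]=104.41; D: μ=7.2, E[X²]=103.68.
E[X] = 0.37·7.1 + 0.16·3.8 + 0.13·10 + 0.34·7.2 = 6.983.
E[X²] = 0.37·58.09 + 0.16·15.44 + 0.13·104.41 + 0.34·103.68 = 72.7882.
Var(X) = E[X²] − (E[X])² = 72.7882 − 48.7623 = 24.0259.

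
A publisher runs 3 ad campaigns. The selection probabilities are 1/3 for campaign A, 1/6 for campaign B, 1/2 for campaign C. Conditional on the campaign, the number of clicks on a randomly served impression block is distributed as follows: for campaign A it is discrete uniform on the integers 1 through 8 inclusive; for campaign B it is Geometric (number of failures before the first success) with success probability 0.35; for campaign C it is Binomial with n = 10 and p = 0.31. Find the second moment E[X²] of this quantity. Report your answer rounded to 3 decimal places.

For each component E[X²] = Var + (mean)², giving A: 25.5; B: 8.7551; C: 11.749.
Overall E[X²] = 0.333333·25.5 + 0.166667·8.7551 + 0.5·11.749 = 15.8337.

15.834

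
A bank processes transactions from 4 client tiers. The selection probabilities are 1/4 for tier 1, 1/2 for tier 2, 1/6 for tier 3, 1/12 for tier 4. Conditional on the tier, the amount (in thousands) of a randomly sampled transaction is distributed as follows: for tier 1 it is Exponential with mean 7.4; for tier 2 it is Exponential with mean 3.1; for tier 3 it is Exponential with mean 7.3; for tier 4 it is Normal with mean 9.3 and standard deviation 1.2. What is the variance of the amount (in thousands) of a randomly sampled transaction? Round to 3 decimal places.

33.011

Per component, 1: μ=7.4, E[X²]=109.52; 2: μ=3.1, E[X²]=19.22; 3: μ=7.3, E[X²]=106.58; 4: μ=9.3, E[X²]=87.93.
E[X] = 0.25·7.4 + 0.5·3.1 + 0.166667·7.3 + 0.0833333·9.3 = 5.39167.
E[X²] = 0.25·109.52 + 0.5·19.22 + 0.166667·106.58 + 0.0833333·87.93 = 62.0808.
Var(X) = E[X²] − (E[X])² = 62.0808 − 29.0701 = 33.0108.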